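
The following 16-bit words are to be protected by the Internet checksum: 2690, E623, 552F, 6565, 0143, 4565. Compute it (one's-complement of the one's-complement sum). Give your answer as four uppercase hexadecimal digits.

F20E

One's-complement addition (fold any carry out of bit 15 back into bit 0):
  0x2690 + 0xE623 = 0x10CB3 → wrap carry → 0x0CB4
  0x0CB4 + 0x552F = 0x061E3
  0x61E3 + 0x6565 = 0x0C748
  0xC748 + 0x0143 = 0x0C88B
  0xC88B + 0x4565 = 0x10DF0 → wrap carry → 0x0DF1
One's-complement sum = 0x0DF1.
Checksum = ~0x0DF1 & 0xFFFF = 0xF20E.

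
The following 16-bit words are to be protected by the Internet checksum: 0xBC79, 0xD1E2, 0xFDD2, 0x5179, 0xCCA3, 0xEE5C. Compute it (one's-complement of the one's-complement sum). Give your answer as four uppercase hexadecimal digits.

6756

One's-complement addition (fold any carry out of bit 15 back into bit 0):
  0xBC79 + 0xD1E2 = 0x18E5B → wrap carry → 0x8E5C
  0x8E5C + 0xFDD2 = 0x18C2E → wrap carry → 0x8C2F
  0x8C2F + 0x5179 = 0x0DDA8
  0xDDA8 + 0xCCA3 = 0x1AA4B → wrap carry → 0xAA4C
  0xAA4C + 0xEE5C = 0x198A8 → wrap carry → 0x98A9
One's-complement sum = 0x98A9.
Checksum = ~0x98A9 & 0xFFFF = 0x6756.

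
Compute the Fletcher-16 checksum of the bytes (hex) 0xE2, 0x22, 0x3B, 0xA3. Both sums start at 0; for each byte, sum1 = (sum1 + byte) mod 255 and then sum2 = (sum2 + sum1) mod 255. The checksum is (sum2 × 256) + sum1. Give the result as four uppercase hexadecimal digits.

Running sums (mod 255):
  after byte 0 (0xE2): sum1=226, sum2=226
  after byte 1 (0x22): sum1=5, sum2=231
  after byte 2 (0x3B): sum1=64, sum2=40
  after byte 3 (0xA3): sum1=227, sum2=12
Checksum = sum2·256 + sum1 = 12·256 + 227 = 3299 = 0x0CE3.

0CE3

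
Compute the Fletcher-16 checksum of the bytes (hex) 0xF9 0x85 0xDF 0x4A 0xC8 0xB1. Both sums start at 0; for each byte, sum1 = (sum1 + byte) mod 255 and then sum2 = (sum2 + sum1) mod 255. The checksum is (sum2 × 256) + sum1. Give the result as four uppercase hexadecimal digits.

Running sums (mod 255):
  after byte 0 (0xF9): sum1=249, sum2=249
  after byte 1 (0x85): sum1=127, sum2=121
  after byte 2 (0xDF): sum1=95, sum2=216
  after byte 3 (0x4A): sum1=169, sum2=130
  after byte 4 (0xC8): sum1=114, sum2=244
  after byte 5 (0xB1): sum1=36, sum2=25
Checksum = sum2·256 + sum1 = 25·256 + 36 = 6436 = 0x1924.

1924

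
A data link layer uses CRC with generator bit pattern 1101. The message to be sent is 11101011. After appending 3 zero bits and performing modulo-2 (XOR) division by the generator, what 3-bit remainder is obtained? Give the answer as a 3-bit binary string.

Append 3 zeros: 11101011000. Divide by 1101 (XOR where the leading bit is 1):
  pos 0: 1110 XOR 1101 = 0011
  pos 2: 1110 XOR 1101 = 0011
  pos 4: 1111 XOR 1101 = 0010
  pos 6: 1000 XOR 1101 = 0101
  pos 7: 1010 XOR 1101 = 0111
Remainder (last 3 bits) = 111. This is the CRC / FCS.

111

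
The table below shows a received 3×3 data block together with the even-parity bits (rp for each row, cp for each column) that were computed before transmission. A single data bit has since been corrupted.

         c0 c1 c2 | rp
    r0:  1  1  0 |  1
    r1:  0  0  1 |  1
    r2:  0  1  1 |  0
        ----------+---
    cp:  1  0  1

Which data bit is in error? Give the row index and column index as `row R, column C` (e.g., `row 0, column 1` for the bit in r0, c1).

row 0, column 2

Recompute each row's even parity and compare to rp:
  r0: data parity 0, sent rp 1 → mismatch
  r1: data parity 1, sent rp 1 → ok
  r2: data parity 0, sent rp 0 → ok
Recompute each column's even parity and compare to cp:
  c0: data parity 1, sent cp 1 → ok
  c1: data parity 0, sent cp 0 → ok
  c2: data parity 0, sent cp 1 → mismatch
Exactly one row (r0) and one column (c2) fail → the flipped bit is at their intersection.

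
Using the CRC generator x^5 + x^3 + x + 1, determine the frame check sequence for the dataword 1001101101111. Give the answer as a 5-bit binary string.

Append 5 zeros: 100110110111100000. Divide by 101011 (XOR where the leading bit is 1):
  pos 0: 100110 XOR 101011 = 001101
  pos 2: 110111 XOR 101011 = 011100
  pos 3: 111000 XOR 101011 = 010011
  pos 4: 100111 XOR 101011 = 001100
  pos 6: 110011 XOR 101011 = 011000
  pos 7: 110001 XOR 101011 = 011010
  pos 8: 110100 XOR 101011 = 011111
  pos 9: 111110 XOR 101011 = 010101
  pos 10: 101010 XOR 101011 = 000001
Remainder (last 5 bits) = 00100. This is the CRC / FCS.

00100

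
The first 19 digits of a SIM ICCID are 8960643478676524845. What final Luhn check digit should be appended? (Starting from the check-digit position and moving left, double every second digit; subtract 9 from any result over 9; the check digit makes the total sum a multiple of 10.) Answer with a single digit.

3

Partial digits right→left: 5 4 8 4 2 5 6 7 6 8 7 4 3 4 6 0 6 9 8
Double every second digit counting from the check-digit position (so the 1st, 3rd, 5th, ... of the partial from the right).
  doubled (with −9 where >9): 1 7 4 3 3 5 6 3 3 7 → sum 42
  kept as-is: 4 4 5 7 8 4 4 0 9 → sum 45
Total = 42 + 45 = 87.
Check digit = (10 − (87 mod 10)) mod 10 = 3.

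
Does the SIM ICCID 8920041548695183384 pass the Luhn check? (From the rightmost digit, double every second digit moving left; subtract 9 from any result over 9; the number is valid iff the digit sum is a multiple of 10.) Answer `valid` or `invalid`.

From the right, keep odd positions and double even positions (subtract 9 from any doubled value over 9):
  doubled (positions 2,4,...): 7 6 2 9 7 1 8 0 9 → sum 49
  kept (positions 1,3,...): 4 3 8 5 6 4 1 0 2 8 → sum 41
Total = 90.
90 mod 10 = 0, so the number is valid.

valid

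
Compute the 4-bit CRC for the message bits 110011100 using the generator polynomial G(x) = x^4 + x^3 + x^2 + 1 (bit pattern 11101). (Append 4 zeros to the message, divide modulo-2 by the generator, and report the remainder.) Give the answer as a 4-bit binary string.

Append 4 zeros: 1100111000000. Divide by 11101 (XOR where the leading bit is 1):
  pos 0: 11001 XOR 11101 = 00100
  pos 2: 10011 XOR 11101 = 01110
  pos 3: 11100 XOR 11101 = 00001
  pos 7: 10000 XOR 11101 = 01101
  pos 8: 11010 XOR 11101 = 00111
Remainder (last 4 bits) = 0111. This is the CRC / FCS.

0111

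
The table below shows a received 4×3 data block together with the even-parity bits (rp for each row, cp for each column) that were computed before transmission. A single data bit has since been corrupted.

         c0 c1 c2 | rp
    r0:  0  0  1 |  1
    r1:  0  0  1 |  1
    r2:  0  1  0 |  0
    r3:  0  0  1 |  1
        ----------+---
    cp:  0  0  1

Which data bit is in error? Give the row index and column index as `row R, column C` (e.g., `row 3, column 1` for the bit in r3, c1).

Recompute each row's even parity and compare to rp:
  r0: data parity 1, sent rp 1 → ok
  r1: data parity 1, sent rp 1 → ok
  r2: data parity 1, sent rp 0 → mismatch
  r3: data parity 1, sent rp 1 → ok
Recompute each column's even parity and compare to cp:
  c0: data parity 0, sent cp 0 → ok
  c1: data parity 1, sent cp 0 → mismatch
  c2: data parity 1, sent cp 1 → ok
Exactly one row (r2) and one column (c1) fail → the flipped bit is at their intersection.

row 2, column 1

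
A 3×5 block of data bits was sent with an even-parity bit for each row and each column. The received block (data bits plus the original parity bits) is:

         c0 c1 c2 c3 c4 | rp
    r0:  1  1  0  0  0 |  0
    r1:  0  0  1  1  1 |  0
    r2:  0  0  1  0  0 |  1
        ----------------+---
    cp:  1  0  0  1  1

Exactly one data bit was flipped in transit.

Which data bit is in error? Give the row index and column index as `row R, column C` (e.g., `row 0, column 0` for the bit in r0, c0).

row 1, column 1

Recompute each row's even parity and compare to rp:
  r0: data parity 0, sent rp 0 → ok
  r1: data parity 1, sent rp 0 → mismatch
  r2: data parity 1, sent rp 1 → ok
Recompute each column's even parity and compare to cp:
  c0: data parity 1, sent cp 1 → ok
  c1: data parity 1, sent cp 0 → mismatch
  c2: data parity 0, sent cp 0 → ok
  c3: data parity 1, sent cp 1 → ok
  c4: data parity 1, sent cp 1 → ok
Exactly one row (r1) and one column (c1) fail → the flipped bit is at their intersection.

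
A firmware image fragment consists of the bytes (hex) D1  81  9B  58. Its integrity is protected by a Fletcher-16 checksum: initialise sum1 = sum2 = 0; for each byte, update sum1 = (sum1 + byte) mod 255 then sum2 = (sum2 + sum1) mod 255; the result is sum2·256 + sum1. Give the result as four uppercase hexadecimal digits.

Running sums (mod 255):
  after byte 0 (D1): sum1=209, sum2=209
  after byte 1 (81): sum1=83, sum2=37
  after byte 2 (9B): sum1=238, sum2=20
  after byte 3 (58): sum1=71, sum2=91
Checksum = sum2·256 + sum1 = 91·256 + 71 = 23367 = 0x5B47.

5B47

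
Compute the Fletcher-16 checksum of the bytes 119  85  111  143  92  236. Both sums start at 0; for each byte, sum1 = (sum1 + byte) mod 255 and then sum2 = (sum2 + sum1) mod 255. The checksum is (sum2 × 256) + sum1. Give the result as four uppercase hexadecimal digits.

8915

Running sums (mod 255):
  after byte 0 (119): sum1=119, sum2=119
  after byte 1 (85): sum1=204, sum2=68
  after byte 2 (111): sum1=60, sum2=128
  after byte 3 (143): sum1=203, sum2=76
  after byte 4 (92): sum1=40, sum2=116
  after byte 5 (236): sum1=21, sum2=137
Checksum = sum2·256 + sum1 = 137·256 + 21 = 35093 = 0x8915.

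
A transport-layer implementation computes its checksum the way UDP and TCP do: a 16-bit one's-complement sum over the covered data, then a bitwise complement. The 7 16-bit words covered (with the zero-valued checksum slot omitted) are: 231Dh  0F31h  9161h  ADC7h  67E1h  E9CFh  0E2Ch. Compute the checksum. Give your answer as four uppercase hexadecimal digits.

One's-complement addition (fold any carry out of bit 15 back into bit 0):
  0x231D + 0x0F31 = 0x0324E
  0x324E + 0x9161 = 0x0C3AF
  0xC3AF + 0xADC7 = 0x17176 → wrap carry → 0x7177
  0x7177 + 0x67E1 = 0x0D958
  0xD958 + 0xE9CF = 0x1C327 → wrap carry → 0xC328
  0xC328 + 0x0E2C = 0x0D154
One's-complement sum = 0xD154.
Checksum = ~0xD154 & 0xFFFF = 0x2EAB.

2EAB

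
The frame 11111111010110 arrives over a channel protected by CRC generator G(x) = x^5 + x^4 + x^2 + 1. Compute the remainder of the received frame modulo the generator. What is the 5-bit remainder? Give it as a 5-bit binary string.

Modulo-2 division of 11111111010110 by 110101:
  pos 0: 111111 XOR 110101 = 001010
  pos 2: 101011 XOR 110101 = 011110
  pos 3: 111100 XOR 110101 = 001001
  pos 5: 100110 XOR 110101 = 010011
  pos 6: 100111 XOR 110101 = 010010
  pos 7: 100101 XOR 110101 = 010000
  pos 8: 100000 XOR 110101 = 010101
Remainder = 10101 (nonzero — an error is detected).

10101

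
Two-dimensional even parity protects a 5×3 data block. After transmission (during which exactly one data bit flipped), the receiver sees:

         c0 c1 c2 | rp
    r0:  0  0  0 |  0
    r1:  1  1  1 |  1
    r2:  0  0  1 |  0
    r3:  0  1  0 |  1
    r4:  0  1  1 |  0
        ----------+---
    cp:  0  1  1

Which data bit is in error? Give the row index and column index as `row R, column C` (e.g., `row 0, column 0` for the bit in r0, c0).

Recompute each row's even parity and compare to rp:
  r0: data parity 0, sent rp 0 → ok
  r1: data parity 1, sent rp 1 → ok
  r2: data parity 1, sent rp 0 → mismatch
  r3: data parity 1, sent rp 1 → ok
  r4: data parity 0, sent rp 0 → ok
Recompute each column's even parity and compare to cp:
  c0: data parity 1, sent cp 0 → mismatch
  c1: data parity 1, sent cp 1 → ok
  c2: data parity 1, sent cp 1 → ok
Exactly one row (r2) and one column (c0) fail → the flipped bit is at their intersection.

row 2, column 0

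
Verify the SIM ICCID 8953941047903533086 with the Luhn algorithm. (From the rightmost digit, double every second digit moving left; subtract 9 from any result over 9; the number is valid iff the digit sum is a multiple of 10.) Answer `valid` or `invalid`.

From the right, keep odd positions and double even positions (subtract 9 from any doubled value over 9):
  doubled (positions 2,4,...): 7 6 1 0 5 0 8 6 9 → sum 42
  kept (positions 1,3,...): 6 0 3 3 9 4 1 9 5 8 → sum 48
Total = 90.
90 mod 10 = 0, so the number is valid.

valid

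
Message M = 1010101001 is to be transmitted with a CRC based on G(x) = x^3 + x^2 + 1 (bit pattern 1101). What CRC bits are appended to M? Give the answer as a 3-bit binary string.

Append 3 zeros: 1010101001000. Divide by 1101 (XOR where the leading bit is 1):
  pos 0: 1010 XOR 1101 = 0111
  pos 1: 1111 XOR 1101 = 0010
  pos 3: 1001 XOR 1101 = 0100
  pos 4: 1000 XOR 1101 = 0101
  pos 5: 1010 XOR 1101 = 0111
  pos 6: 1111 XOR 1101 = 0010
  pos 8: 1000 XOR 1101 = 0101
  pos 9: 1010 XOR 1101 = 0111
Remainder (last 3 bits) = 111. This is the CRC / FCS.

111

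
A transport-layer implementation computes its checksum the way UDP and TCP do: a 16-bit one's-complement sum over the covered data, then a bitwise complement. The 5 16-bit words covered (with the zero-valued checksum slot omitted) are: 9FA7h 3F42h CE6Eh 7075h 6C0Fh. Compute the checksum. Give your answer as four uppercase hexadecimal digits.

One's-complement addition (fold any carry out of bit 15 back into bit 0):
  0x9FA7 + 0x3F42 = 0x0DEE9
  0xDEE9 + 0xCE6E = 0x1AD57 → wrap carry → 0xAD58
  0xAD58 + 0x7075 = 0x11DCD → wrap carry → 0x1DCE
  0x1DCE + 0x6C0F = 0x089DD
One's-complement sum = 0x89DD.
Checksum = ~0x89DD & 0xFFFF = 0x7622.

7622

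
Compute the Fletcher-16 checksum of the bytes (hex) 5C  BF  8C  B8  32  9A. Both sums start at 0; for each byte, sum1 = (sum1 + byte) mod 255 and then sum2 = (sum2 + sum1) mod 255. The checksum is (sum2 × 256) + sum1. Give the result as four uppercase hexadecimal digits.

442E

Running sums (mod 255):
  after byte 0 (5C): sum1=92, sum2=92
  after byte 1 (BF): sum1=28, sum2=120
  after byte 2 (8C): sum1=168, sum2=33
  after byte 3 (B8): sum1=97, sum2=130
  after byte 4 (32): sum1=147, sum2=22
  after byte 5 (9A): sum1=46, sum2=68
Checksum = sum2·256 + sum1 = 68·256 + 46 = 17454 = 0x442E.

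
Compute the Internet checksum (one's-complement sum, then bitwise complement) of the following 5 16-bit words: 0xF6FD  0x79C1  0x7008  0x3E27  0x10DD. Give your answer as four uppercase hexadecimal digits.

D033

One's-complement addition (fold any carry out of bit 15 back into bit 0):
  0xF6FD + 0x79C1 = 0x170BE → wrap carry → 0x70BF
  0x70BF + 0x7008 = 0x0E0C7
  0xE0C7 + 0x3E27 = 0x11EEE → wrap carry → 0x1EEF
  0x1EEF + 0x10DD = 0x02FCC
One's-complement sum = 0x2FCC.
Checksum = ~0x2FCC & 0xFFFF = 0xD033.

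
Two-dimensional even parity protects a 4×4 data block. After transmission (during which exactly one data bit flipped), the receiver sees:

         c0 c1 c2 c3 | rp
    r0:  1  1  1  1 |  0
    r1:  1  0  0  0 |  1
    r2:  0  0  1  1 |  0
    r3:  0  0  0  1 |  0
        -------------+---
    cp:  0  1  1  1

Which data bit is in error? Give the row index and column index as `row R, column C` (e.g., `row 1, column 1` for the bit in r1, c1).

Recompute each row's even parity and compare to rp:
  r0: data parity 0, sent rp 0 → ok
  r1: data parity 1, sent rp 1 → ok
  r2: data parity 0, sent rp 0 → ok
  r3: data parity 1, sent rp 0 → mismatch
Recompute each column's even parity and compare to cp:
  c0: data parity 0, sent cp 0 → ok
  c1: data parity 1, sent cp 1 → ok
  c2: data parity 0, sent cp 1 → mismatch
  c3: data parity 1, sent cp 1 → ok
Exactly one row (r3) and one column (c2) fail → the flipped bit is at their intersection.

row 3, column 2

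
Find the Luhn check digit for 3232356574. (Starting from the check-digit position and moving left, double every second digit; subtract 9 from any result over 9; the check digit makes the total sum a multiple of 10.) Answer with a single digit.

0

Partial digits right→left: 4 7 5 6 5 3 2 3 2 3
Double every second digit counting from the check-digit position (so the 1st, 3rd, 5th, ... of the partial from the right).
  doubled (with −9 where >9): 8 1 1 4 4 → sum 18
  kept as-is: 7 6 3 3 3 → sum 22
Total = 18 + 22 = 40.
Check digit = (10 − (40 mod 10)) mod 10 = 0.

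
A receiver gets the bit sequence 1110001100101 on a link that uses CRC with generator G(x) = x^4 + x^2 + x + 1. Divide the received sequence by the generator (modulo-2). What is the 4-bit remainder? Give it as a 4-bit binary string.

0001

Modulo-2 division of 1110001100101 by 10111:
  pos 0: 11100 XOR 10111 = 01011
  pos 1: 10110 XOR 10111 = 00001
  pos 5: 11100 XOR 10111 = 01011
  pos 6: 10111 XOR 10111 = 00000
Remainder = 0001 (nonzero — an error is detected).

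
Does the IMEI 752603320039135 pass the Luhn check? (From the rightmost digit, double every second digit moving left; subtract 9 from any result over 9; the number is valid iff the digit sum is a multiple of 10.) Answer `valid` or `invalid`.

valid

From the right, keep odd positions and double even positions (subtract 9 from any doubled value over 9):
  doubled (positions 2,4,...): 6 9 0 4 6 3 1 → sum 29
  kept (positions 1,3,...): 5 1 3 0 3 0 2 7 → sum 21
Total = 50.
50 mod 10 = 0, so the number is valid.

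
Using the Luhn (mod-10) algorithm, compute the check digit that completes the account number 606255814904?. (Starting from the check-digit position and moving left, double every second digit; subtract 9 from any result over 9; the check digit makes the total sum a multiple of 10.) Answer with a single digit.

7

Partial digits right→left: 4 0 9 4 1 8 5 5 2 6 0 6
Double every second digit counting from the check-digit position (so the 1st, 3rd, 5th, ... of the partial from the right).
  doubled (with −9 where >9): 8 9 2 1 4 0 → sum 24
  kept as-is: 0 4 8 5 6 6 → sum 29
Total = 24 + 29 = 53.
Check digit = (10 − (53 mod 10)) mod 10 = 7.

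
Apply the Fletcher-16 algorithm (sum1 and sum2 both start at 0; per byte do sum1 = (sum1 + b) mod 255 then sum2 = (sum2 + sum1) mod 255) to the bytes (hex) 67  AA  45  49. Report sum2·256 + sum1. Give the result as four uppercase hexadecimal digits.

71A0

Running sums (mod 255):
  after byte 0 (67): sum1=103, sum2=103
  after byte 1 (AA): sum1=18, sum2=121
  after byte 2 (45): sum1=87, sum2=208
  after byte 3 (49): sum1=160, sum2=113
Checksum = sum2·256 + sum1 = 113·256 + 160 = 29088 = 0x71A0.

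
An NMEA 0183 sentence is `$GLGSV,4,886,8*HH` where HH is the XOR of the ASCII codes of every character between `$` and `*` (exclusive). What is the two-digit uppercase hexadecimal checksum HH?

XOR the ASCII codes of the payload characters:
  'G' = 0x47 → acc = 0x47
  'L' = 0x4C → acc = 0x0B
  'G' = 0x47 → acc = 0x4C
  'S' = 0x53 → acc = 0x1F
  'V' = 0x56 → acc = 0x49
  ',' = 0x2C → acc = 0x65
  '4' = 0x34 → acc = 0x51
  ',' = 0x2C → acc = 0x7D
  '8' = 0x38 → acc = 0x45
  '8' = 0x38 → acc = 0x7D
  '6' = 0x36 → acc = 0x4B
  ',' = 0x2C → acc = 0x67
  '8' = 0x38 → acc = 0x5F
Checksum = 0x5F.

5F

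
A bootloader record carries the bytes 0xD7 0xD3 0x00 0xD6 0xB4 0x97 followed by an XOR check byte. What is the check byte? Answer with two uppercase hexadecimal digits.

XOR the bytes together:
  start with 0xD7
  0xD7 ⊕ 0xD3 = 0x04
  0x04 ⊕ 0x00 = 0x04
  0x04 ⊕ 0xD6 = 0xD2
  0xD2 ⊕ 0xB4 = 0x66
  0x66 ⊕ 0x97 = 0xF1

F1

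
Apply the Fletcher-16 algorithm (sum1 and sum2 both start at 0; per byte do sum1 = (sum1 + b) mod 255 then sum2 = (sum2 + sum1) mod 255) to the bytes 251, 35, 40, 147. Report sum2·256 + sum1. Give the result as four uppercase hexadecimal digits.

Running sums (mod 255):
  after byte 0 (251): sum1=251, sum2=251
  after byte 1 (35): sum1=31, sum2=27
  after byte 2 (40): sum1=71, sum2=98
  after byte 3 (147): sum1=218, sum2=61
Checksum = sum2·256 + sum1 = 61·256 + 218 = 15834 = 0x3DDA.

3DDA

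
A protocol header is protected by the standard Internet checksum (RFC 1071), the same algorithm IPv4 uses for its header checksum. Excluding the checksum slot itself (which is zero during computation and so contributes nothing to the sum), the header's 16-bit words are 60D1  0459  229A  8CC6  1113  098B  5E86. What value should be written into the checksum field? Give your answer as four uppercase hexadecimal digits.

7250

One's-complement addition (fold any carry out of bit 15 back into bit 0):
  0x60D1 + 0x0459 = 0x0652A
  0x652A + 0x229A = 0x087C4
  0x87C4 + 0x8CC6 = 0x1148A → wrap carry → 0x148B
  0x148B + 0x1113 = 0x0259E
  0x259E + 0x098B = 0x02F29
  0x2F29 + 0x5E86 = 0x08DAF
One's-complement sum = 0x8DAF.
Checksum = ~0x8DAF & 0xFFFF = 0x7250.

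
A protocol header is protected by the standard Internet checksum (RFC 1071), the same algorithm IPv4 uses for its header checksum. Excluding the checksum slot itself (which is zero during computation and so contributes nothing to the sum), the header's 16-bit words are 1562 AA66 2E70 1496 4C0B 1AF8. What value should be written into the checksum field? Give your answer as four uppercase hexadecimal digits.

962D

One's-complement addition (fold any carry out of bit 15 back into bit 0):
  0x1562 + 0xAA66 = 0x0BFC8
  0xBFC8 + 0x2E70 = 0x0EE38
  0xEE38 + 0x1496 = 0x102CE → wrap carry → 0x02CF
  0x02CF + 0x4C0B = 0x04EDA
  0x4EDA + 0x1AF8 = 0x069D2
One's-complement sum = 0x69D2.
Checksum = ~0x69D2 & 0xFFFF = 0x962D.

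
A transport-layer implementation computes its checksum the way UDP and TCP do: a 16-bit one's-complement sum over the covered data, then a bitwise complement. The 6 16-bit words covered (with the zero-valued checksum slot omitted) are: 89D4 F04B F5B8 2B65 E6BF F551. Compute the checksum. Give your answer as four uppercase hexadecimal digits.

88AF

One's-complement addition (fold any carry out of bit 15 back into bit 0):
  0x89D4 + 0xF04B = 0x17A1F → wrap carry → 0x7A20
  0x7A20 + 0xF5B8 = 0x16FD8 → wrap carry → 0x6FD9
  0x6FD9 + 0x2B65 = 0x09B3E
  0x9B3E + 0xE6BF = 0x181FD → wrap carry → 0x81FE
  0x81FE + 0xF551 = 0x1774F → wrap carry → 0x7750
One's-complement sum = 0x7750.
Checksum = ~0x7750 & 0xFFFF = 0x88AF.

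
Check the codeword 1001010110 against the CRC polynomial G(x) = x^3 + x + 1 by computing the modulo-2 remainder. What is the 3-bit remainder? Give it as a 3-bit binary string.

Modulo-2 division of 1001010110 by 1011:
  pos 0: 1001 XOR 1011 = 0010
  pos 2: 1001 XOR 1011 = 0010
  pos 4: 1001 XOR 1011 = 0010
  pos 6: 1010 XOR 1011 = 0001
Remainder = 001 (nonzero — an error is detected).

001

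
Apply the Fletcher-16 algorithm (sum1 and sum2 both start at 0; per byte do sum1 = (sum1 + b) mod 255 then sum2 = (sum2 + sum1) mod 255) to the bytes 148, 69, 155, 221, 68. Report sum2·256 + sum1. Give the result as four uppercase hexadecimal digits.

Running sums (mod 255):
  after byte 0 (148): sum1=148, sum2=148
  after byte 1 (69): sum1=217, sum2=110
  after byte 2 (155): sum1=117, sum2=227
  after byte 3 (221): sum1=83, sum2=55
  after byte 4 (68): sum1=151, sum2=206
Checksum = sum2·256 + sum1 = 206·256 + 151 = 52887 = 0xCE97.

CE97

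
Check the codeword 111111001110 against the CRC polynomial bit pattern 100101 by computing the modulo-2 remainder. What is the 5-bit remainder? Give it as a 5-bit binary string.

10001

Modulo-2 division of 111111001110 by 100101:
  pos 0: 111111 XOR 100101 = 011010
  pos 1: 110100 XOR 100101 = 010001
  pos 2: 100010 XOR 100101 = 000111
  pos 5: 111111 XOR 100101 = 011010
  pos 6: 110100 XOR 100101 = 010001
Remainder = 10001 (nonzero — an error is detected).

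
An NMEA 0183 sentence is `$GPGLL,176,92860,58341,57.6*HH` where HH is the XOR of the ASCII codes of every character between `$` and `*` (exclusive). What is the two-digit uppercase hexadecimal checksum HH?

74

XOR the ASCII codes of the payload characters:
  'G' = 0x47 → acc = 0x47
  'P' = 0x50 → acc = 0x17
  'G' = 0x47 → acc = 0x50
  'L' = 0x4C → acc = 0x1C
  'L' = 0x4C → acc = 0x50
  ',' = 0x2C → acc = 0x7C
  '1' = 0x31 → acc = 0x4D
  '7' = 0x37 → acc = 0x7A
  '6' = 0x36 → acc = 0x4C
  ',' = 0x2C → acc = 0x60
  '9' = 0x39 → acc = 0x59
  '2' = 0x32 → acc = 0x6B
  '8' = 0x38 → acc = 0x53
  '6' = 0x36 → acc = 0x65
  '0' = 0x30 → acc = 0x55
  ',' = 0x2C → acc = 0x79
  '5' = 0x35 → acc = 0x4C
  '8' = 0x38 → acc = 0x74
  '3' = 0x33 → acc = 0x47
  '4' = 0x34 → acc = 0x73
  '1' = 0x31 → acc = 0x42
  ',' = 0x2C → acc = 0x6E
  '5' = 0x35 → acc = 0x5B
  '7' = 0x37 → acc = 0x6C
  '.' = 0x2E → acc = 0x42
  '6' = 0x36 → acc = 0x74
Checksum = 0x74.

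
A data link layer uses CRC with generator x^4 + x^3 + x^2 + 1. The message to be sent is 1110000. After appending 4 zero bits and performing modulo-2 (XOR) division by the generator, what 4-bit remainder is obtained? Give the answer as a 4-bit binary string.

1110

Append 4 zeros: 11100000000. Divide by 11101 (XOR where the leading bit is 1):
  pos 0: 11100 XOR 11101 = 00001
  pos 4: 10000 XOR 11101 = 01101
  pos 5: 11010 XOR 11101 = 00111
Remainder (last 4 bits) = 1110. This is the CRC / FCS.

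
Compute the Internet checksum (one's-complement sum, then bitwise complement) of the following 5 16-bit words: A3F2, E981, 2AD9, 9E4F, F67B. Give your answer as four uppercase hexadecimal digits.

B2E6

One's-complement addition (fold any carry out of bit 15 back into bit 0):
  0xA3F2 + 0xE981 = 0x18D73 → wrap carry → 0x8D74
  0x8D74 + 0x2AD9 = 0x0B84D
  0xB84D + 0x9E4F = 0x1569C → wrap carry → 0x569D
  0x569D + 0xF67B = 0x14D18 → wrap carry → 0x4D19
One's-complement sum = 0x4D19.
Checksum = ~0x4D19 & 0xFFFF = 0xB2E6.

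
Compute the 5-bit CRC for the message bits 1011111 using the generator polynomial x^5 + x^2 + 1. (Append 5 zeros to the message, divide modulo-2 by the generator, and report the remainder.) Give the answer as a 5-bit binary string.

Append 5 zeros: 101111100000. Divide by 100101 (XOR where the leading bit is 1):
  pos 0: 101111 XOR 100101 = 001010
  pos 2: 101010 XOR 100101 = 001111
  pos 4: 111100 XOR 100101 = 011001
  pos 5: 110010 XOR 100101 = 010111
  pos 6: 101110 XOR 100101 = 001011
Remainder (last 5 bits) = 01011. This is the CRC / FCS.

01011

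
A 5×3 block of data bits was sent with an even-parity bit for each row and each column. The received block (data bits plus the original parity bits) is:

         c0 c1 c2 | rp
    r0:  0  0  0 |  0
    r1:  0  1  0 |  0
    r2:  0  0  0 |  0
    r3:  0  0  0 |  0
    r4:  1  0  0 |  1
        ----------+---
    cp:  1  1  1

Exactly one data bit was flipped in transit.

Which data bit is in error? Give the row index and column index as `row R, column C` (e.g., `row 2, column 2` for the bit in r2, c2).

row 1, column 2

Recompute each row's even parity and compare to rp:
  r0: data parity 0, sent rp 0 → ok
  r1: data parity 1, sent rp 0 → mismatch
  r2: data parity 0, sent rp 0 → ok
  r3: data parity 0, sent rp 0 → ok
  r4: data parity 1, sent rp 1 → ok
Recompute each column's even parity and compare to cp:
  c0: data parity 1, sent cp 1 → ok
  c1: data parity 1, sent cp 1 → ok
  c2: data parity 0, sent cp 1 → mismatch
Exactly one row (r1) and one column (c2) fail → the flipped bit is at their intersection.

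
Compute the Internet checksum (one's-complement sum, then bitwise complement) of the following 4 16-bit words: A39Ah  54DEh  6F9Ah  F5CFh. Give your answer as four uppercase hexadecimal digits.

One's-complement addition (fold any carry out of bit 15 back into bit 0):
  0xA39A + 0x54DE = 0x0F878
  0xF878 + 0x6F9A = 0x16812 → wrap carry → 0x6813
  0x6813 + 0xF5CF = 0x15DE2 → wrap carry → 0x5DE3
One's-complement sum = 0x5DE3.
Checksum = ~0x5DE3 & 0xFFFF = 0xA21C.

A21C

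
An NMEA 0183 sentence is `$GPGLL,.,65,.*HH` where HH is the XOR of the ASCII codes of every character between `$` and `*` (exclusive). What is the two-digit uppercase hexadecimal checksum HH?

7F

XOR the ASCII codes of the payload characters:
  'G' = 0x47 → acc = 0x47
  'P' = 0x50 → acc = 0x17
  'G' = 0x47 → acc = 0x50
  'L' = 0x4C → acc = 0x1C
  'L' = 0x4C → acc = 0x50
  ',' = 0x2C → acc = 0x7C
  '.' = 0x2E → acc = 0x52
  ',' = 0x2C → acc = 0x7E
  '6' = 0x36 → acc = 0x48
  '5' = 0x35 → acc = 0x7D
  ',' = 0x2C → acc = 0x51
  '.' = 0x2E → acc = 0x7F
Checksum = 0x7F.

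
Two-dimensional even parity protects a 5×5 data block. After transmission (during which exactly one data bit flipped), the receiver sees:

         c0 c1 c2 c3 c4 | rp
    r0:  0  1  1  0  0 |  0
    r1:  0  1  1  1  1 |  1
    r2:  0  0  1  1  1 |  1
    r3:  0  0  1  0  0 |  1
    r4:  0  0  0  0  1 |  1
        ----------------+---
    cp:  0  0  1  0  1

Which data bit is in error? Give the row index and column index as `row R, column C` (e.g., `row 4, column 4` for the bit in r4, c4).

Recompute each row's even parity and compare to rp:
  r0: data parity 0, sent rp 0 → ok
  r1: data parity 0, sent rp 1 → mismatch
  r2: data parity 1, sent rp 1 → ok
  r3: data parity 1, sent rp 1 → ok
  r4: data parity 1, sent rp 1 → ok
Recompute each column's even parity and compare to cp:
  c0: data parity 0, sent cp 0 → ok
  c1: data parity 0, sent cp 0 → ok
  c2: data parity 0, sent cp 1 → mismatch
  c3: data parity 0, sent cp 0 → ok
  c4: data parity 1, sent cp 1 → ok
Exactly one row (r1) and one column (c2) fail → the flipped bit is at their intersection.

row 1, column 2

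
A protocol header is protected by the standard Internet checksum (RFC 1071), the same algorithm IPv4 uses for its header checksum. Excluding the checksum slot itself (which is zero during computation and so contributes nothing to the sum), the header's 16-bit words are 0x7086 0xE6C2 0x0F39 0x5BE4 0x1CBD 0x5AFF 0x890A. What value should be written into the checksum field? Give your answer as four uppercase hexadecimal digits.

3CD2

One's-complement addition (fold any carry out of bit 15 back into bit 0):
  0x7086 + 0xE6C2 = 0x15748 → wrap carry → 0x5749
  0x5749 + 0x0F39 = 0x06682
  0x6682 + 0x5BE4 = 0x0C266
  0xC266 + 0x1CBD = 0x0DF23
  0xDF23 + 0x5AFF = 0x13A22 → wrap carry → 0x3A23
  0x3A23 + 0x890A = 0x0C32D
One's-complement sum = 0xC32D.
Checksum = ~0xC32D & 0xFFFF = 0x3CD2.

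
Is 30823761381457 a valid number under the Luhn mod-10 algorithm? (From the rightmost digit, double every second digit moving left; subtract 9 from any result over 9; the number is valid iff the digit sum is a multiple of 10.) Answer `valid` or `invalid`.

valid

From the right, keep odd positions and double even positions (subtract 9 from any doubled value over 9):
  doubled (positions 2,4,...): 1 2 6 3 6 7 6 → sum 31
  kept (positions 1,3,...): 7 4 8 1 7 2 0 → sum 29
Total = 60.
60 mod 10 = 0, so the number is valid.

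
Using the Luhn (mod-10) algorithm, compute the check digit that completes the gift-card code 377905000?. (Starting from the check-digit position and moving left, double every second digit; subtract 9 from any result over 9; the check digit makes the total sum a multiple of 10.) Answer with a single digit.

8

Partial digits right→left: 0 0 0 5 0 9 7 7 3
Double every second digit counting from the check-digit position (so the 1st, 3rd, 5th, ... of the partial from the right).
  doubled (with −9 where >9): 0 0 0 5 6 → sum 11
  kept as-is: 0 5 9 7 → sum 21
Total = 11 + 21 = 32.
Check digit = (10 − (32 mod 10)) mod 10 = 8.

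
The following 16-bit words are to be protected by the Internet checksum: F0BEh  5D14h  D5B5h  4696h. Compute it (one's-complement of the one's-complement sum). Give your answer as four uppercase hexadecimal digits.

One's-complement addition (fold any carry out of bit 15 back into bit 0):
  0xF0BE + 0x5D14 = 0x14DD2 → wrap carry → 0x4DD3
  0x4DD3 + 0xD5B5 = 0x12388 → wrap carry → 0x2389
  0x2389 + 0x4696 = 0x06A1F
One's-complement sum = 0x6A1F.
Checksum = ~0x6A1F & 0xFFFF = 0x95E0.

95E0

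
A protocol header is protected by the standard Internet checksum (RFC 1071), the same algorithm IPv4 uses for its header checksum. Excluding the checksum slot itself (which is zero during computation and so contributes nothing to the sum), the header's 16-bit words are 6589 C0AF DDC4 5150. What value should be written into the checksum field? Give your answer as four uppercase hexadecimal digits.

One's-complement addition (fold any carry out of bit 15 back into bit 0):
  0x6589 + 0xC0AF = 0x12638 → wrap carry → 0x2639
  0x2639 + 0xDDC4 = 0x103FD → wrap carry → 0x03FE
  0x03FE + 0x5150 = 0x0554E
One's-complement sum = 0x554E.
Checksum = ~0x554E & 0xFFFF = 0xAAB1.

AAB1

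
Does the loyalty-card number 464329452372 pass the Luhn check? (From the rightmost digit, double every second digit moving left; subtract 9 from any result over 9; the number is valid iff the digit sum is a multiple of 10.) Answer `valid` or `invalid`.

From the right, keep odd positions and double even positions (subtract 9 from any doubled value over 9):
  doubled (positions 2,4,...): 5 4 8 4 8 8 → sum 37
  kept (positions 1,3,...): 2 3 5 9 3 6 → sum 28
Total = 65.
65 mod 10 = 5, so the number is invalid.

invalid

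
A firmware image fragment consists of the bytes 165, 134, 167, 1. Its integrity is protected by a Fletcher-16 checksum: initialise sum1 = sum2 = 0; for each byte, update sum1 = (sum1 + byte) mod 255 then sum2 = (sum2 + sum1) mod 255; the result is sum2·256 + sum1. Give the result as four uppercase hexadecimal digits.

7AD4

Running sums (mod 255):
  after byte 0 (165): sum1=165, sum2=165
  after byte 1 (134): sum1=44, sum2=209
  after byte 2 (167): sum1=211, sum2=165
  after byte 3 (1): sum1=212, sum2=122
Checksum = sum2·256 + sum1 = 122·256 + 212 = 31444 = 0x7AD4.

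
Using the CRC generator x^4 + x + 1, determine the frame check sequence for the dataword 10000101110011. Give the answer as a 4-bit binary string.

0110

Append 4 zeros: 100001011100110000. Divide by 10011 (XOR where the leading bit is 1):
  pos 0: 10000 XOR 10011 = 00011
  pos 3: 11101 XOR 10011 = 01110
  pos 4: 11101 XOR 10011 = 01110
  pos 5: 11101 XOR 10011 = 01110
  pos 6: 11100 XOR 10011 = 01111
  pos 7: 11110 XOR 10011 = 01101
  pos 8: 11011 XOR 10011 = 01000
  pos 9: 10001 XOR 10011 = 00010
  pos 12: 10000 XOR 10011 = 00011
Remainder (last 4 bits) = 0110. This is the CRC / FCS.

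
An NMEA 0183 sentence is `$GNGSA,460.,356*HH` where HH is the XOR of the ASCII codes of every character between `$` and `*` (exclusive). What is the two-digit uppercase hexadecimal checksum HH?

XOR the ASCII codes of the payload characters:
  'G' = 0x47 → acc = 0x47
  'N' = 0x4E → acc = 0x09
  'G' = 0x47 → acc = 0x4E
  'S' = 0x53 → acc = 0x1D
  'A' = 0x41 → acc = 0x5C
  ',' = 0x2C → acc = 0x70
  '4' = 0x34 → acc = 0x44
  '6' = 0x36 → acc = 0x72
  '0' = 0x30 → acc = 0x42
  '.' = 0x2E → acc = 0x6C
  ',' = 0x2C → acc = 0x40
  '3' = 0x33 → acc = 0x73
  '5' = 0x35 → acc = 0x46
  '6' = 0x36 → acc = 0x70
Checksum = 0x70.

70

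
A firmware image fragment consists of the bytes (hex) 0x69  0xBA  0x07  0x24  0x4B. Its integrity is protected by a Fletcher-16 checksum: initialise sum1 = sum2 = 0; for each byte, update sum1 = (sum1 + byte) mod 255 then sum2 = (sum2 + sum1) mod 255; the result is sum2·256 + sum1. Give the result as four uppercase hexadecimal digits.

A29A

Running sums (mod 255):
  after byte 0 (0x69): sum1=105, sum2=105
  after byte 1 (0xBA): sum1=36, sum2=141
  after byte 2 (0x07): sum1=43, sum2=184
  after byte 3 (0x24): sum1=79, sum2=8
  after byte 4 (0x4B): sum1=154, sum2=162
Checksum = sum2·256 + sum1 = 162·256 + 154 = 41626 = 0xA29A.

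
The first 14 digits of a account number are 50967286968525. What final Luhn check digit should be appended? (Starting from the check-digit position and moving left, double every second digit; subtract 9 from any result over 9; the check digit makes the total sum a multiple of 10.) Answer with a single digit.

Partial digits right→left: 5 2 5 8 6 9 6 8 2 7 6 9 0 5
Double every second digit counting from the check-digit position (so the 1st, 3rd, 5th, ... of the partial from the right).
  doubled (with −9 where >9): 1 1 3 3 4 3 0 → sum 15
  kept as-is: 2 8 9 8 7 9 5 → sum 48
Total = 15 + 48 = 63.
Check digit = (10 − (63 mod 10)) mod 10 = 7.

7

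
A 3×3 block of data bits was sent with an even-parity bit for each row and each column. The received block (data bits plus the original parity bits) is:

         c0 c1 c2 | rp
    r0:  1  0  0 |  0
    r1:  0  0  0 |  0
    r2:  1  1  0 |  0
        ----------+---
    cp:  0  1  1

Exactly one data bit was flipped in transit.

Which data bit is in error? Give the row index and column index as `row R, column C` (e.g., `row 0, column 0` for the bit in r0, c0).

row 0, column 2

Recompute each row's even parity and compare to rp:
  r0: data parity 1, sent rp 0 → mismatch
  r1: data parity 0, sent rp 0 → ok
  r2: data parity 0, sent rp 0 → ok
Recompute each column's even parity and compare to cp:
  c0: data parity 0, sent cp 0 → ok
  c1: data parity 1, sent cp 1 → ok
  c2: data parity 0, sent cp 1 → mismatch
Exactly one row (r0) and one column (c2) fail → the flipped bit is at their intersection.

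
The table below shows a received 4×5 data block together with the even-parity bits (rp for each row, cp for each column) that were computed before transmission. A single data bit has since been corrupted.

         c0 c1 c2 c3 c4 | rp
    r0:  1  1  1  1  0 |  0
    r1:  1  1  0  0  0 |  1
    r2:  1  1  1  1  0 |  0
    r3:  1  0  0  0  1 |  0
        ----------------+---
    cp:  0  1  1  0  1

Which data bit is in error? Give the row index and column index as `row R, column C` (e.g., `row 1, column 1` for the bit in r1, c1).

row 1, column 2

Recompute each row's even parity and compare to rp:
  r0: data parity 0, sent rp 0 → ok
  r1: data parity 0, sent rp 1 → mismatch
  r2: data parity 0, sent rp 0 → ok
  r3: data parity 0, sent rp 0 → ok
Recompute each column's even parity and compare to cp:
  c0: data parity 0, sent cp 0 → ok
  c1: data parity 1, sent cp 1 → ok
  c2: data parity 0, sent cp 1 → mismatch
  c3: data parity 0, sent cp 0 → ok
  c4: data parity 1, sent cp 1 → ok
Exactly one row (r1) and one column (c2) fail → the flipped bit is at their intersection.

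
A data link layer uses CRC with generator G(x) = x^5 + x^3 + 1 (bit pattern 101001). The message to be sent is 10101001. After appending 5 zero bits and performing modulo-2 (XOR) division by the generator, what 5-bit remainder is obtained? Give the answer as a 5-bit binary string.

Append 5 zeros: 1010100100000. Divide by 101001 (XOR where the leading bit is 1):
  pos 0: 101010 XOR 101001 = 000011
  pos 4: 110100 XOR 101001 = 011101
  pos 5: 111010 XOR 101001 = 010011
  pos 6: 100110 XOR 101001 = 001111
Remainder (last 5 bits) = 11110. This is the CRC / FCS.

11110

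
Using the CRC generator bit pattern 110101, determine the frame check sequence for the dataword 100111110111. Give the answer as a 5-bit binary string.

Append 5 zeros: 10011111011100000. Divide by 110101 (XOR where the leading bit is 1):
  pos 0: 100111 XOR 110101 = 010010
  pos 1: 100101 XOR 110101 = 010000
  pos 2: 100001 XOR 110101 = 010100
  pos 3: 101000 XOR 110101 = 011101
  pos 4: 111011 XOR 110101 = 001110
  pos 6: 111011 XOR 110101 = 001110
  pos 8: 111000 XOR 110101 = 001101
  pos 10: 110100 XOR 110101 = 000001
Remainder (last 5 bits) = 00010. This is the CRC / FCS.

00010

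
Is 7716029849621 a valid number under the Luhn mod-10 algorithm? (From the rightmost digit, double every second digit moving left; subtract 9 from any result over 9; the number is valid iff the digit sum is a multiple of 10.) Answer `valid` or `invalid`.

valid

From the right, keep odd positions and double even positions (subtract 9 from any doubled value over 9):
  doubled (positions 2,4,...): 4 9 7 4 3 5 → sum 32
  kept (positions 1,3,...): 1 6 4 9 0 1 7 → sum 28
Total = 60.
60 mod 10 = 0, so the number is valid.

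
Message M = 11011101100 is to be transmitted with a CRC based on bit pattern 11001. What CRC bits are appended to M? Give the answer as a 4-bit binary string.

0000

Append 4 zeros: 110111011000000. Divide by 11001 (XOR where the leading bit is 1):
  pos 0: 11011 XOR 11001 = 00010
  pos 3: 10101 XOR 11001 = 01100
  pos 4: 11001 XOR 11001 = 00000
Remainder (last 4 bits) = 0000. This is the CRC / FCS.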